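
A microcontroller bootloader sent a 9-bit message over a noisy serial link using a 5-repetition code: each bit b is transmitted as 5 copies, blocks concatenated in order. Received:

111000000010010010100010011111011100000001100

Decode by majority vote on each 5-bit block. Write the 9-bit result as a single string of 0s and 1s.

Block 1 (11100): 3 ones → 1
Block 2 (00000): 0 ones → 0
Block 3 (10010): 2 ones → 0
Block 4 (01010): 2 ones → 0
Block 5 (00100): 1 one → 0
Block 6 (11111): 5 ones → 1
Block 7 (01110): 3 ones → 1
Block 8 (00000): 0 ones → 0
Block 9 (01100): 2 ones → 0

100001100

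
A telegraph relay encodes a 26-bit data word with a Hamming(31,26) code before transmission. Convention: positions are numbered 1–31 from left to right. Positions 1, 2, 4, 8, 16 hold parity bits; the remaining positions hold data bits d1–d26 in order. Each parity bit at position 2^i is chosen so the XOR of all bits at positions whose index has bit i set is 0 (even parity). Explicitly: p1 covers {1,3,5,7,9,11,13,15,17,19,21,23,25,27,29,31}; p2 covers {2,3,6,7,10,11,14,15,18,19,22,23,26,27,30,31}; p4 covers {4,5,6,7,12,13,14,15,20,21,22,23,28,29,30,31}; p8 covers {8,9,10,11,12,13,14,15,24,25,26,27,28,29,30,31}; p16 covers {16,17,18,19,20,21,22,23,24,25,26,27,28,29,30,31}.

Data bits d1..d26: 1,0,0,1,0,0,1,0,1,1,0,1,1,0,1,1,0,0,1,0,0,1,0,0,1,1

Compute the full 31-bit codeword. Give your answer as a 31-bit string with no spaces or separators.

0011001100101100110110010010011

Place data at non-parity positions: p1 p2 1 p4 0 0 1 p8 0 0 1 0 1 1 0 p16 1 1 0 1 1 0 0 1 0 0 1 0 0 1 1
p1 (pos 1,3,5,7,9,11,13,15,17,19,21,23,25,27,29,31): XOR of data positions = 1⊕0⊕1⊕0⊕1⊕1⊕0⊕1⊕0⊕1⊕0⊕0⊕1⊕0⊕1 = 0
p2 (pos 2,3,6,7,10,11,14,15,18,19,22,23,26,27,30,31): XOR of data positions = 1⊕0⊕1⊕0⊕1⊕1⊕0⊕1⊕0⊕0⊕0⊕0⊕1⊕1⊕1 = 0
p4 (pos 4,5,6,7,12,13,14,15,20,21,22,23,28,29,30,31): XOR of data positions = 0⊕0⊕1⊕0⊕1⊕1⊕0⊕1⊕1⊕0⊕0⊕0⊕0⊕1⊕1 = 1
p8 (pos 8,9,10,11,12,13,14,15,24,25,26,27,28,29,30,31): XOR of data positions = 0⊕0⊕1⊕0⊕1⊕1⊕0⊕1⊕0⊕0⊕1⊕0⊕0⊕1⊕1 = 1
p16 (pos 16,17,18,19,20,21,22,23,24,25,26,27,28,29,30,31): XOR of data positions = 1⊕1⊕0⊕1⊕1⊕0⊕0⊕1⊕0⊕0⊕1⊕0⊕0⊕1⊕1 = 0
Codeword: 0011001100101100110110010010011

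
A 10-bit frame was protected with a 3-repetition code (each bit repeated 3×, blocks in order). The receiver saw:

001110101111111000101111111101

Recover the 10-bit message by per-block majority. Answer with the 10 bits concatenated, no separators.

Block 1 (001): 1 one → 0
Block 2 (110): 2 ones → 1
Block 3 (101): 2 ones → 1
Block 4 (111): 3 ones → 1
Block 5 (111): 3 ones → 1
Block 6 (000): 0 ones → 0
Block 7 (101): 2 ones → 1
Block 8 (111): 3 ones → 1
Block 9 (111): 3 ones → 1
Block 10 (101): 2 ones → 1

0111101111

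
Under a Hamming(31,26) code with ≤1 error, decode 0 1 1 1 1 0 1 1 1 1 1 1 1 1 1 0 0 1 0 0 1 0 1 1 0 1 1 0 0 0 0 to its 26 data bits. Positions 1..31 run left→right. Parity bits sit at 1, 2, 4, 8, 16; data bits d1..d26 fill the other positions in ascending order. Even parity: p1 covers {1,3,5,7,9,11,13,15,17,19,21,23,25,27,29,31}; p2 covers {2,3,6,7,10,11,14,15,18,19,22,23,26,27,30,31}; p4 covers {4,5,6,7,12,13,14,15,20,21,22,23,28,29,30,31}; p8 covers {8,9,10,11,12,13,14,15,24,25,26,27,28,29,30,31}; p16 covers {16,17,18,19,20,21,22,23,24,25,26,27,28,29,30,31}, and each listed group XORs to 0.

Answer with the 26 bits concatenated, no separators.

s1 (pos 1,3,5,7,9,11,13,15,17,19,21,23,25,27,29,31): 0⊕1⊕1⊕1⊕1⊕1⊕1⊕1⊕0⊕0⊕1⊕1⊕0⊕1⊕0⊕0 = 0
s2 (pos 2,3,6,7,10,11,14,15,18,19,22,23,26,27,30,31): 1⊕1⊕0⊕1⊕1⊕1⊕1⊕1⊕1⊕0⊕0⊕1⊕1⊕1⊕0⊕0 = 1
s4 (pos 4,5,6,7,12,13,14,15,20,21,22,23,28,29,30,31): 1⊕1⊕0⊕1⊕1⊕1⊕1⊕1⊕0⊕1⊕0⊕1⊕0⊕0⊕0⊕0 = 1
s8 (pos 8,9,10,11,12,13,14,15,24,25,26,27,28,29,30,31): 1⊕1⊕1⊕1⊕1⊕1⊕1⊕1⊕1⊕0⊕1⊕1⊕0⊕0⊕0⊕0 = 1
s16 (pos 16,17,18,19,20,21,22,23,24,25,26,27,28,29,30,31): 0⊕0⊕1⊕0⊕0⊕1⊕0⊕1⊕1⊕0⊕1⊕1⊕0⊕0⊕0⊕0 = 0
Syndrome s16…s1 = 01110 → error at position 14.
Flip position 14: 0111101111111110010010110110000 → 0111101111111010010010110110000
Read data bits from positions 3,5,6,7,9,10,11,12,13,14,15,17,18,19,20,21,22,23,24,25,26,27,28,29,30,31: 11011111101010010110110000

11011111101010010110110000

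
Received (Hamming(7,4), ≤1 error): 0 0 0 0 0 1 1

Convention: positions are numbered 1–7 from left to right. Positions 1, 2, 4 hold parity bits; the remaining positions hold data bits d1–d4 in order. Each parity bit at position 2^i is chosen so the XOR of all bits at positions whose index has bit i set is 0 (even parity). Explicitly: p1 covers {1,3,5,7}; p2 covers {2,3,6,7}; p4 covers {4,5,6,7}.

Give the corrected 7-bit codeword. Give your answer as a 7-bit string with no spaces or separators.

s1 (pos 1,3,5,7): 0⊕0⊕0⊕1 = 1
s2 (pos 2,3,6,7): 0⊕0⊕1⊕1 = 0
s4 (pos 4,5,6,7): 0⊕0⊕1⊕1 = 0
Syndrome s4…s1 = 001 → error at position 1.
Flip position 1: 0000011 → 1000011

1000011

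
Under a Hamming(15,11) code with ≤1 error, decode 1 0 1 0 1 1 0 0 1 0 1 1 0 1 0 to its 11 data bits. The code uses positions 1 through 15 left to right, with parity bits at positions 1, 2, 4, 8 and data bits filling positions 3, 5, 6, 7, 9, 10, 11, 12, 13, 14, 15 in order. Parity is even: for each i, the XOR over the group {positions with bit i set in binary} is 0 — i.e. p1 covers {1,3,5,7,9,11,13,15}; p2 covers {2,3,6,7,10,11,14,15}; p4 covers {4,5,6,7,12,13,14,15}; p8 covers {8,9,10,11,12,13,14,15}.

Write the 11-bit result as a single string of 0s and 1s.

11101011010

s1 (pos 1,3,5,7,9,11,13,15): 1⊕1⊕1⊕0⊕1⊕1⊕0⊕0 = 1
s2 (pos 2,3,6,7,10,11,14,15): 0⊕1⊕1⊕0⊕0⊕1⊕1⊕0 = 0
s4 (pos 4,5,6,7,12,13,14,15): 0⊕1⊕1⊕0⊕1⊕0⊕1⊕0 = 0
s8 (pos 8,9,10,11,12,13,14,15): 0⊕1⊕0⊕1⊕1⊕0⊕1⊕0 = 0
Syndrome s8…s1 = 0001 → error at position 1.
Flip position 1: 101011001011010 → 001011001011010
Read data bits from positions 3,5,6,7,9,10,11,12,13,14,15: 11101011010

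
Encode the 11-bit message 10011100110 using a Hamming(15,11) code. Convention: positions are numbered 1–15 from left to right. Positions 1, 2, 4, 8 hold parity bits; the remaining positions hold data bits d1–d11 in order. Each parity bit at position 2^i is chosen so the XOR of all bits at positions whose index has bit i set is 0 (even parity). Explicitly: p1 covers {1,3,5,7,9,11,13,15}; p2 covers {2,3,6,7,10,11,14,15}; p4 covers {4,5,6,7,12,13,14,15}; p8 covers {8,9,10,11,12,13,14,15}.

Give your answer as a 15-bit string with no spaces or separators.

001100101100110

Place data at non-parity positions: p1 p2 1 p4 0 0 1 p8 1 1 0 0 1 1 0
p1 (pos 1,3,5,7,9,11,13,15): XOR of data positions = 1⊕0⊕1⊕1⊕0⊕1⊕0 = 0
p2 (pos 2,3,6,7,10,11,14,15): XOR of data positions = 1⊕0⊕1⊕1⊕0⊕1⊕0 = 0
p4 (pos 4,5,6,7,12,13,14,15): XOR of data positions = 0⊕0⊕1⊕0⊕1⊕1⊕0 = 1
p8 (pos 8,9,10,11,12,13,14,15): XOR of data positions = 1⊕1⊕0⊕0⊕1⊕1⊕0 = 0
Codeword: 001100101100110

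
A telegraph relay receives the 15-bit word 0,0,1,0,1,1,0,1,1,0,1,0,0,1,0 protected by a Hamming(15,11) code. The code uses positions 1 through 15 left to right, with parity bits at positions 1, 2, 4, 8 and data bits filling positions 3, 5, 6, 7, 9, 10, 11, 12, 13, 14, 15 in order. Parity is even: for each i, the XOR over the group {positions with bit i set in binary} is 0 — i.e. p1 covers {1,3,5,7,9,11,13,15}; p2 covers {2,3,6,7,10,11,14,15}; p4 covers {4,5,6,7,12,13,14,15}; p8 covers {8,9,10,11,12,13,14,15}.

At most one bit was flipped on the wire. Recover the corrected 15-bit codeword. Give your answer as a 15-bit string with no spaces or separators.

s1 (pos 1,3,5,7,9,11,13,15): 0⊕1⊕1⊕0⊕1⊕1⊕0⊕0 = 0
s2 (pos 2,3,6,7,10,11,14,15): 0⊕1⊕1⊕0⊕0⊕1⊕1⊕0 = 0
s4 (pos 4,5,6,7,12,13,14,15): 0⊕1⊕1⊕0⊕0⊕0⊕1⊕0 = 1
s8 (pos 8,9,10,11,12,13,14,15): 1⊕1⊕0⊕1⊕0⊕0⊕1⊕0 = 0
Syndrome s8…s1 = 0100 → error at position 4.
Flip position 4: 001011011010010 → 001111011010010

001111011010010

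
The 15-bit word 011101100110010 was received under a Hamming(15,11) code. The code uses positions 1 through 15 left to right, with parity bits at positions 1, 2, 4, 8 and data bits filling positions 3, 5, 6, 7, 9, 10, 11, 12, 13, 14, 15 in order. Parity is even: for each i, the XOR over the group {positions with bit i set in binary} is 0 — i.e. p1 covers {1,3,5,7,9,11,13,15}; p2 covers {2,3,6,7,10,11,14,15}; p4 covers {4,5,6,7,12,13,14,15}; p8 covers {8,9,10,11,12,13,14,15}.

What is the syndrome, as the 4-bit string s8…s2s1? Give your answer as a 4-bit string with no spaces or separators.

1011

s1 (pos 1,3,5,7,9,11,13,15): 0⊕1⊕0⊕1⊕0⊕1⊕0⊕0 = 1
s2 (pos 2,3,6,7,10,11,14,15): 1⊕1⊕1⊕1⊕1⊕1⊕1⊕0 = 1
s4 (pos 4,5,6,7,12,13,14,15): 1⊕0⊕1⊕1⊕0⊕0⊕1⊕0 = 0
s8 (pos 8,9,10,11,12,13,14,15): 0⊕0⊕1⊕1⊕0⊕0⊕1⊕0 = 1
Syndrome s8…s1 = 1011 → error at position 11.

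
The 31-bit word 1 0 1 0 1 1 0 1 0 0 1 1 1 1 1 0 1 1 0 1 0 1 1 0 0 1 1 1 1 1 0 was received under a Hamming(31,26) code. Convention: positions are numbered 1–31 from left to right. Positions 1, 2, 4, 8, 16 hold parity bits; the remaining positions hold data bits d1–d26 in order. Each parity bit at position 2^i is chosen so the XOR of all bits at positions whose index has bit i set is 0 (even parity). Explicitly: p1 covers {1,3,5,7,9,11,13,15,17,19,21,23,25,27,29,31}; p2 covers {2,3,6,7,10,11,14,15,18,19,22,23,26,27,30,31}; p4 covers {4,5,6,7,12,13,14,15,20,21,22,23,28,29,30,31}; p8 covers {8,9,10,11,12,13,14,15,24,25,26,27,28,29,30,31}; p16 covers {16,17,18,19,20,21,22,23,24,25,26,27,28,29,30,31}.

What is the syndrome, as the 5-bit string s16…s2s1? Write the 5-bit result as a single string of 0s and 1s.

01010

s1 (pos 1,3,5,7,9,11,13,15,17,19,21,23,25,27,29,31): 1⊕1⊕1⊕0⊕0⊕1⊕1⊕1⊕1⊕0⊕0⊕1⊕0⊕1⊕1⊕0 = 0
s2 (pos 2,3,6,7,10,11,14,15,18,19,22,23,26,27,30,31): 0⊕1⊕1⊕0⊕0⊕1⊕1⊕1⊕1⊕0⊕1⊕1⊕1⊕1⊕1⊕0 = 1
s4 (pos 4,5,6,7,12,13,14,15,20,21,22,23,28,29,30,31): 0⊕1⊕1⊕0⊕1⊕1⊕1⊕1⊕1⊕0⊕1⊕1⊕1⊕1⊕1⊕0 = 0
s8 (pos 8,9,10,11,12,13,14,15,24,25,26,27,28,29,30,31): 1⊕0⊕0⊕1⊕1⊕1⊕1⊕1⊕0⊕0⊕1⊕1⊕1⊕1⊕1⊕0 = 1
s16 (pos 16,17,18,19,20,21,22,23,24,25,26,27,28,29,30,31): 0⊕1⊕1⊕0⊕1⊕0⊕1⊕1⊕0⊕0⊕1⊕1⊕1⊕1⊕1⊕0 = 0
Syndrome s16…s1 = 01010 → error at position 10.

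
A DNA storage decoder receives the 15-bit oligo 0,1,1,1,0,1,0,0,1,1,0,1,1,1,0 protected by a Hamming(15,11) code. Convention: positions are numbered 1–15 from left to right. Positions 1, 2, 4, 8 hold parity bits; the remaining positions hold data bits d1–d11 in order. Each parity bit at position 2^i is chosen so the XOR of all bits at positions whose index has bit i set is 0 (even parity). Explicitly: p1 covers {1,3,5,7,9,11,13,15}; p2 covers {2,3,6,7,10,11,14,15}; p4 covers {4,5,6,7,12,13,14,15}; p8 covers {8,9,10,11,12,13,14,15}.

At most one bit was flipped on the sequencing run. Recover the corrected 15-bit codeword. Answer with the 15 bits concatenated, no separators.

011101001101111

s1 (pos 1,3,5,7,9,11,13,15): 0⊕1⊕0⊕0⊕1⊕0⊕1⊕0 = 1
s2 (pos 2,3,6,7,10,11,14,15): 1⊕1⊕1⊕0⊕1⊕0⊕1⊕0 = 1
s4 (pos 4,5,6,7,12,13,14,15): 1⊕0⊕1⊕0⊕1⊕1⊕1⊕0 = 1
s8 (pos 8,9,10,11,12,13,14,15): 0⊕1⊕1⊕0⊕1⊕1⊕1⊕0 = 1
Syndrome s8…s1 = 1111 → error at position 15.
Flip position 15: 011101001101110 → 011101001101111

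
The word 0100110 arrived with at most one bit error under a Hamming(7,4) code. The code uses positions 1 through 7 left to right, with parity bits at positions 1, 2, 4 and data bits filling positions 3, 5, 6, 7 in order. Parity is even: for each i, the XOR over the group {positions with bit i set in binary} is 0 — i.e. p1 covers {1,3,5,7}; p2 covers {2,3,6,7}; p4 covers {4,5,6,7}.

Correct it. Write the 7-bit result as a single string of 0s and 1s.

s1 (pos 1,3,5,7): 0⊕0⊕1⊕0 = 1
s2 (pos 2,3,6,7): 1⊕0⊕1⊕0 = 0
s4 (pos 4,5,6,7): 0⊕1⊕1⊕0 = 0
Syndrome s4…s1 = 001 → error at position 1.
Flip position 1: 0100110 → 1100110

1100110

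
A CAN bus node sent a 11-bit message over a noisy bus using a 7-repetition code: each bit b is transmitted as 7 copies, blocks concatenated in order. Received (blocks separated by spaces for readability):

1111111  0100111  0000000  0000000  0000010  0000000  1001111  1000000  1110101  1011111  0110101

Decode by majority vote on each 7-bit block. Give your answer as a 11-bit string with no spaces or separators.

Block 1 (1111111): 7 ones → 1
Block 2 (0100111): 4 ones → 1
Block 3 (0000000): 0 ones → 0
Block 4 (0000000): 0 ones → 0
Block 5 (0000010): 1 one → 0
Block 6 (0000000): 0 ones → 0
Block 7 (1001111): 5 ones → 1
Block 8 (1000000): 1 one → 0
Block 9 (1110101): 5 ones → 1
Block 10 (1011111): 6 ones → 1
Block 11 (0110101): 4 ones → 1

11000010111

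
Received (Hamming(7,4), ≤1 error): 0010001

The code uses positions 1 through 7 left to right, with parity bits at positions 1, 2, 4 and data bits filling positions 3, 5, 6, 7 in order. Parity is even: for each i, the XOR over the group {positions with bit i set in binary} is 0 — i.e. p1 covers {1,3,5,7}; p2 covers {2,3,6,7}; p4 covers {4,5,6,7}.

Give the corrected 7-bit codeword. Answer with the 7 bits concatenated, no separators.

s1 (pos 1,3,5,7): 0⊕1⊕0⊕1 = 0
s2 (pos 2,3,6,7): 0⊕1⊕0⊕1 = 0
s4 (pos 4,5,6,7): 0⊕0⊕0⊕1 = 1
Syndrome s4…s1 = 100 → error at position 4.
Flip position 4: 0010001 → 0011001

0011001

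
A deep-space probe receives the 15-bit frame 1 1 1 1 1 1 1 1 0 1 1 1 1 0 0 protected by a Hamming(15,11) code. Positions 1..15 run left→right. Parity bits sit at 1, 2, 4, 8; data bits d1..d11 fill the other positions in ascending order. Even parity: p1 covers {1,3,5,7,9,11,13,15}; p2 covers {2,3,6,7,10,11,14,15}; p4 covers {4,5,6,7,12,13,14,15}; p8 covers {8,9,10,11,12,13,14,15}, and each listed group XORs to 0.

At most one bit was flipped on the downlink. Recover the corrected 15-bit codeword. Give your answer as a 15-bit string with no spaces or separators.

s1 (pos 1,3,5,7,9,11,13,15): 1⊕1⊕1⊕1⊕0⊕1⊕1⊕0 = 0
s2 (pos 2,3,6,7,10,11,14,15): 1⊕1⊕1⊕1⊕1⊕1⊕0⊕0 = 0
s4 (pos 4,5,6,7,12,13,14,15): 1⊕1⊕1⊕1⊕1⊕1⊕0⊕0 = 0
s8 (pos 8,9,10,11,12,13,14,15): 1⊕0⊕1⊕1⊕1⊕1⊕0⊕0 = 1
Syndrome s8…s1 = 1000 → error at position 8.
Flip position 8: 111111110111100 → 111111100111100

111111100111100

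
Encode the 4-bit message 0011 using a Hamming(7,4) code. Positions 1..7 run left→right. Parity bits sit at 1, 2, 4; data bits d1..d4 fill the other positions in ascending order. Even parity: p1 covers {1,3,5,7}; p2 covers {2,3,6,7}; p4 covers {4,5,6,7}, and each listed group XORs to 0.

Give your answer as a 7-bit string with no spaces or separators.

Place data at non-parity positions: p1 p2 0 p4 0 1 1
p1 (pos 1,3,5,7): XOR of data positions = 0⊕0⊕1 = 1
p2 (pos 2,3,6,7): XOR of data positions = 0⊕1⊕1 = 0
p4 (pos 4,5,6,7): XOR of data positions = 0⊕1⊕1 = 0
Codeword: 1000011

1000011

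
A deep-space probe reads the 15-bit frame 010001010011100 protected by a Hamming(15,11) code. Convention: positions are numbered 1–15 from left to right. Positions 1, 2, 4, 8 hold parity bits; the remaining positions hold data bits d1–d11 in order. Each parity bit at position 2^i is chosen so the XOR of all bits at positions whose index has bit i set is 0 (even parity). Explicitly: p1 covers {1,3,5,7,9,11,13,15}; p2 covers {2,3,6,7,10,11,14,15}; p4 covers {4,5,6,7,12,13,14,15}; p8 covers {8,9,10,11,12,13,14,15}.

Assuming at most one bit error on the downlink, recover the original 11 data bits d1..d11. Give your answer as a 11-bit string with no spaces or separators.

00000011100

s1 (pos 1,3,5,7,9,11,13,15): 0⊕0⊕0⊕0⊕0⊕1⊕1⊕0 = 0
s2 (pos 2,3,6,7,10,11,14,15): 1⊕0⊕1⊕0⊕0⊕1⊕0⊕0 = 1
s4 (pos 4,5,6,7,12,13,14,15): 0⊕0⊕1⊕0⊕1⊕1⊕0⊕0 = 1
s8 (pos 8,9,10,11,12,13,14,15): 1⊕0⊕0⊕1⊕1⊕1⊕0⊕0 = 0
Syndrome s8…s1 = 0110 → error at position 6.
Flip position 6: 010001010011100 → 010000010011100
Read data bits from positions 3,5,6,7,9,10,11,12,13,14,15: 00000011100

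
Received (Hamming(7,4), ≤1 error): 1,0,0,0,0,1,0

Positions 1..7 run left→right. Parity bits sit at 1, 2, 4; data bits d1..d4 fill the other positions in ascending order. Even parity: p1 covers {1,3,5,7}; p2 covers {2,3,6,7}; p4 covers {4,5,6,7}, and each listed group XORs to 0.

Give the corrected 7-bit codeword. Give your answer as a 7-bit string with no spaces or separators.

s1 (pos 1,3,5,7): 1⊕0⊕0⊕0 = 1
s2 (pos 2,3,6,7): 0⊕0⊕1⊕0 = 1
s4 (pos 4,5,6,7): 0⊕0⊕1⊕0 = 1
Syndrome s4…s1 = 111 → error at position 7.
Flip position 7: 1000010 → 1000011

1000011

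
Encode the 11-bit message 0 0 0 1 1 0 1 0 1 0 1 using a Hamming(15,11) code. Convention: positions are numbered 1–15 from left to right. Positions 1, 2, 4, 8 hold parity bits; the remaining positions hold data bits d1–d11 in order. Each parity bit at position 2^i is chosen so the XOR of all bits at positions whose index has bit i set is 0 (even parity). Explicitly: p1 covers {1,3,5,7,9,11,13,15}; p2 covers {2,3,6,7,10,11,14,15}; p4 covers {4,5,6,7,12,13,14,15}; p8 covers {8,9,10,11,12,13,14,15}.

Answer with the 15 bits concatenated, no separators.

Place data at non-parity positions: p1 p2 0 p4 0 0 1 p8 1 0 1 0 1 0 1
p1 (pos 1,3,5,7,9,11,13,15): XOR of data positions = 0⊕0⊕1⊕1⊕1⊕1⊕1 = 1
p2 (pos 2,3,6,7,10,11,14,15): XOR of data positions = 0⊕0⊕1⊕0⊕1⊕0⊕1 = 1
p4 (pos 4,5,6,7,12,13,14,15): XOR of data positions = 0⊕0⊕1⊕0⊕1⊕0⊕1 = 1
p8 (pos 8,9,10,11,12,13,14,15): XOR of data positions = 1⊕0⊕1⊕0⊕1⊕0⊕1 = 0
Codeword: 110100101010101

110100101010101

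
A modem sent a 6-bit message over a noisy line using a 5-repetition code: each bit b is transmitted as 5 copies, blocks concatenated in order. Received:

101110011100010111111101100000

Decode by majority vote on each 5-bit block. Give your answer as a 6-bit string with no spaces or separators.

110110

Block 1 (10111): 4 ones → 1
Block 2 (00111): 3 ones → 1
Block 3 (00010): 1 one → 0
Block 4 (11111): 5 ones → 1
Block 5 (11011): 4 ones → 1
Block 6 (00000): 0 ones → 0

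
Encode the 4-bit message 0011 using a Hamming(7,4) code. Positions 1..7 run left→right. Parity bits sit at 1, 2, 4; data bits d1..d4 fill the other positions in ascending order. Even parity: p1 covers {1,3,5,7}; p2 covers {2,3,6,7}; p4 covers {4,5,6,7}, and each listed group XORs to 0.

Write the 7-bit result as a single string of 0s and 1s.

1000011

Place data at non-parity positions: p1 p2 0 p4 0 1 1
p1 (pos 1,3,5,7): XOR of data positions = 0⊕0⊕1 = 1
p2 (pos 2,3,6,7): XOR of data positions = 0⊕1⊕1 = 0
p4 (pos 4,5,6,7): XOR of data positions = 0⊕1⊕1 = 0
Codeword: 1000011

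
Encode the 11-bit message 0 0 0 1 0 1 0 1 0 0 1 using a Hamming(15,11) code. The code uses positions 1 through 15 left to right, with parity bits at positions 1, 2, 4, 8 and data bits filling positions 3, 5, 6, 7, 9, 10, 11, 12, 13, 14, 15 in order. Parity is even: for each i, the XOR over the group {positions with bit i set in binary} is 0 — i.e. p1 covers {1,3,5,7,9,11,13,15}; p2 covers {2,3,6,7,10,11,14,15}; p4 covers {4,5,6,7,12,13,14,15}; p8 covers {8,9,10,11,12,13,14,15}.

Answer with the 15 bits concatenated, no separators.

010100110101001

Place data at non-parity positions: p1 p2 0 p4 0 0 1 p8 0 1 0 1 0 0 1
p1 (pos 1,3,5,7,9,11,13,15): XOR of data positions = 0⊕0⊕1⊕0⊕0⊕0⊕1 = 0
p2 (pos 2,3,6,7,10,11,14,15): XOR of data positions = 0⊕0⊕1⊕1⊕0⊕0⊕1 = 1
p4 (pos 4,5,6,7,12,13,14,15): XOR of data positions = 0⊕0⊕1⊕1⊕0⊕0⊕1 = 1
p8 (pos 8,9,10,11,12,13,14,15): XOR of data positions = 0⊕1⊕0⊕1⊕0⊕0⊕1 = 1
Codeword: 010100110101001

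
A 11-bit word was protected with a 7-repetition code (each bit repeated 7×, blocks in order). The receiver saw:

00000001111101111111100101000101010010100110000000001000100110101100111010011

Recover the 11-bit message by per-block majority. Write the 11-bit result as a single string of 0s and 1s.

01100000111

Block 1 (0000000): 0 ones → 0
Block 2 (1111101): 6 ones → 1
Block 3 (1111111): 7 ones → 1
Block 4 (0010100): 2 ones → 0
Block 5 (0101010): 3 ones → 0
Block 6 (0101001): 3 ones → 0
Block 7 (1000000): 1 one → 0
Block 8 (0001000): 1 one → 0
Block 9 (1001101): 4 ones → 1
Block 10 (0110011): 4 ones → 1
Block 11 (1010011): 4 ones → 1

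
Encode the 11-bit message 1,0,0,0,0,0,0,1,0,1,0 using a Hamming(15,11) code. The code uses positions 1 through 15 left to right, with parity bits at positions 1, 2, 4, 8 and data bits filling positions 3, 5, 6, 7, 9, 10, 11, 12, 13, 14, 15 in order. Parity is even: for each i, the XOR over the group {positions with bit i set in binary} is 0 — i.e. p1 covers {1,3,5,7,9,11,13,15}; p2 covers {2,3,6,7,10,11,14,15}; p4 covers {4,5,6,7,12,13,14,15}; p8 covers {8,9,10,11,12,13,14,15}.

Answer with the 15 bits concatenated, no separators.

101000000001010

Place data at non-parity positions: p1 p2 1 p4 0 0 0 p8 0 0 0 1 0 1 0
p1 (pos 1,3,5,7,9,11,13,15): XOR of data positions = 1⊕0⊕0⊕0⊕0⊕0⊕0 = 1
p2 (pos 2,3,6,7,10,11,14,15): XOR of data positions = 1⊕0⊕0⊕0⊕0⊕1⊕0 = 0
p4 (pos 4,5,6,7,12,13,14,15): XOR of data positions = 0⊕0⊕0⊕1⊕0⊕1⊕0 = 0
p8 (pos 8,9,10,11,12,13,14,15): XOR of data positions = 0⊕0⊕0⊕1⊕0⊕1⊕0 = 0
Codeword: 101000000001010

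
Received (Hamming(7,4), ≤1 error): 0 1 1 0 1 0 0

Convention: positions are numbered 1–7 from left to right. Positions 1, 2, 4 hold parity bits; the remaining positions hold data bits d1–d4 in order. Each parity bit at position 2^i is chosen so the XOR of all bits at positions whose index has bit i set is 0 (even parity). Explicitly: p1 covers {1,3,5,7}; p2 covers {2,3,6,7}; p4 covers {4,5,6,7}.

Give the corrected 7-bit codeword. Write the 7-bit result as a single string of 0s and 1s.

0111100

s1 (pos 1,3,5,7): 0⊕1⊕1⊕0 = 0
s2 (pos 2,3,6,7): 1⊕1⊕0⊕0 = 0
s4 (pos 4,5,6,7): 0⊕1⊕0⊕0 = 1
Syndrome s4…s1 = 100 → error at position 4.
Flip position 4: 0110100 → 0111100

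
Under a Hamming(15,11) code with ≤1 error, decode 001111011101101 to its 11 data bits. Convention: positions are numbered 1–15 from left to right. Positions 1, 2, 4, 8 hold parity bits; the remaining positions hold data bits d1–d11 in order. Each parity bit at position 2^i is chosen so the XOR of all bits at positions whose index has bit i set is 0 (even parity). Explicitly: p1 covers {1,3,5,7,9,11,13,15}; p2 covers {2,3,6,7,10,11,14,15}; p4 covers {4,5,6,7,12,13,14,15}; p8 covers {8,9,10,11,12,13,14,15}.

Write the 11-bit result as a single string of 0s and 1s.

s1 (pos 1,3,5,7,9,11,13,15): 0⊕1⊕1⊕0⊕1⊕0⊕1⊕1 = 1
s2 (pos 2,3,6,7,10,11,14,15): 0⊕1⊕1⊕0⊕1⊕0⊕0⊕1 = 0
s4 (pos 4,5,6,7,12,13,14,15): 1⊕1⊕1⊕0⊕1⊕1⊕0⊕1 = 0
s8 (pos 8,9,10,11,12,13,14,15): 1⊕1⊕1⊕0⊕1⊕1⊕0⊕1 = 0
Syndrome s8…s1 = 0001 → error at position 1.
Flip position 1: 001111011101101 → 101111011101101
Read data bits from positions 3,5,6,7,9,10,11,12,13,14,15: 11101101101

11101101101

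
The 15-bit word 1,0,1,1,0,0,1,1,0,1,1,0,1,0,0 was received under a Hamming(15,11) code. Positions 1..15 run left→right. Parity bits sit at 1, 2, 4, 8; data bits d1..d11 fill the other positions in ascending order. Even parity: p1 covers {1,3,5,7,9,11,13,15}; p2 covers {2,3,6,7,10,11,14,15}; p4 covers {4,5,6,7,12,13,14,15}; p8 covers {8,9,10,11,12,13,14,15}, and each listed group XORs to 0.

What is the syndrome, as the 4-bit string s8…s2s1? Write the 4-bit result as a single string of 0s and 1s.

s1 (pos 1,3,5,7,9,11,13,15): 1⊕1⊕0⊕1⊕0⊕1⊕1⊕0 = 1
s2 (pos 2,3,6,7,10,11,14,15): 0⊕1⊕0⊕1⊕1⊕1⊕0⊕0 = 0
s4 (pos 4,5,6,7,12,13,14,15): 1⊕0⊕0⊕1⊕0⊕1⊕0⊕0 = 1
s8 (pos 8,9,10,11,12,13,14,15): 1⊕0⊕1⊕1⊕0⊕1⊕0⊕0 = 0
Syndrome s8…s1 = 0101 → error at position 5.

0101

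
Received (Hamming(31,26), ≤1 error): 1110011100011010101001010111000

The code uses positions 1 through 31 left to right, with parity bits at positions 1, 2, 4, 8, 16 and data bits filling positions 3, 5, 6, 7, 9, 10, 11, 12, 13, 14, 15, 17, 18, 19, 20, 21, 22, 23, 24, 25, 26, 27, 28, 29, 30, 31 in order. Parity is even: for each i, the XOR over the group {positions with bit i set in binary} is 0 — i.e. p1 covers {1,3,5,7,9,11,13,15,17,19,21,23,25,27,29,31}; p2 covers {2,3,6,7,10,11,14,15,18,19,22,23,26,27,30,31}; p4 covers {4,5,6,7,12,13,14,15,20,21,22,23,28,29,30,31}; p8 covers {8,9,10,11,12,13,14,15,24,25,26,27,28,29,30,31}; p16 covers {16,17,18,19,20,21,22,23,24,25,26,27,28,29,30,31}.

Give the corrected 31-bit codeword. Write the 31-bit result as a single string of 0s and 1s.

1110011100011010101000010111000

s1 (pos 1,3,5,7,9,11,13,15,17,19,21,23,25,27,29,31): 1⊕1⊕0⊕1⊕0⊕0⊕1⊕1⊕1⊕1⊕0⊕0⊕0⊕1⊕0⊕0 = 0
s2 (pos 2,3,6,7,10,11,14,15,18,19,22,23,26,27,30,31): 1⊕1⊕1⊕1⊕0⊕0⊕0⊕1⊕0⊕1⊕1⊕0⊕1⊕1⊕0⊕0 = 1
s4 (pos 4,5,6,7,12,13,14,15,20,21,22,23,28,29,30,31): 0⊕0⊕1⊕1⊕1⊕1⊕0⊕1⊕0⊕0⊕1⊕0⊕1⊕0⊕0⊕0 = 1
s8 (pos 8,9,10,11,12,13,14,15,24,25,26,27,28,29,30,31): 1⊕0⊕0⊕0⊕1⊕1⊕0⊕1⊕1⊕0⊕1⊕1⊕1⊕0⊕0⊕0 = 0
s16 (pos 16,17,18,19,20,21,22,23,24,25,26,27,28,29,30,31): 0⊕1⊕0⊕1⊕0⊕0⊕1⊕0⊕1⊕0⊕1⊕1⊕1⊕0⊕0⊕0 = 1
Syndrome s16…s1 = 10110 → error at position 22.
Flip position 22: 1110011100011010101001010111000 → 1110011100011010101000010111000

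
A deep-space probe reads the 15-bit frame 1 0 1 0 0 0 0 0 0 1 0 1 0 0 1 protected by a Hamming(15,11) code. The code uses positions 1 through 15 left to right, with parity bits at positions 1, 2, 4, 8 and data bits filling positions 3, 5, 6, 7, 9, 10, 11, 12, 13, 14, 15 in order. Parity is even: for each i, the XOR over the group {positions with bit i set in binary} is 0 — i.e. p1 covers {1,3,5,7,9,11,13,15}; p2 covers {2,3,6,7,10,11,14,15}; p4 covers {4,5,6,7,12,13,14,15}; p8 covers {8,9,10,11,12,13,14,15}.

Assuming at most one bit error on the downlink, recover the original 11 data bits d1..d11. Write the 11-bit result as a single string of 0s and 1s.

s1 (pos 1,3,5,7,9,11,13,15): 1⊕1⊕0⊕0⊕0⊕0⊕0⊕1 = 1
s2 (pos 2,3,6,7,10,11,14,15): 0⊕1⊕0⊕0⊕1⊕0⊕0⊕1 = 1
s4 (pos 4,5,6,7,12,13,14,15): 0⊕0⊕0⊕0⊕1⊕0⊕0⊕1 = 0
s8 (pos 8,9,10,11,12,13,14,15): 0⊕0⊕1⊕0⊕1⊕0⊕0⊕1 = 1
Syndrome s8…s1 = 1011 → error at position 11.
Flip position 11: 101000000101001 → 101000000111001
Read data bits from positions 3,5,6,7,9,10,11,12,13,14,15: 10000111001

10000111001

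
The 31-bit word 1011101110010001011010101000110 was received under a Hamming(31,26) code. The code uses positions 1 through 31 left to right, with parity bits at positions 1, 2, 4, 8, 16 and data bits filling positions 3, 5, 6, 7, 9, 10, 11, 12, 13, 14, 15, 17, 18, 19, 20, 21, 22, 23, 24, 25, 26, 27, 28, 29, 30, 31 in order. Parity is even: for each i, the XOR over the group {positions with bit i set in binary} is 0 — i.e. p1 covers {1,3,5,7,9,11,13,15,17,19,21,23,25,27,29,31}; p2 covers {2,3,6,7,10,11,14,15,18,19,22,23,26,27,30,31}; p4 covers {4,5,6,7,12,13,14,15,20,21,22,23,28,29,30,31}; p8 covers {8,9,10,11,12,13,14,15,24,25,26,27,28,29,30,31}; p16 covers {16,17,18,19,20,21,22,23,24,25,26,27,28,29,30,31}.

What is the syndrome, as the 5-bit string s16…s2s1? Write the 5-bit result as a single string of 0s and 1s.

s1 (pos 1,3,5,7,9,11,13,15,17,19,21,23,25,27,29,31): 1⊕1⊕1⊕1⊕1⊕0⊕0⊕0⊕0⊕1⊕1⊕1⊕1⊕0⊕1⊕0 = 0
s2 (pos 2,3,6,7,10,11,14,15,18,19,22,23,26,27,30,31): 0⊕1⊕0⊕1⊕0⊕0⊕0⊕0⊕1⊕1⊕0⊕1⊕0⊕0⊕1⊕0 = 0
s4 (pos 4,5,6,7,12,13,14,15,20,21,22,23,28,29,30,31): 1⊕1⊕0⊕1⊕1⊕0⊕0⊕0⊕0⊕1⊕0⊕1⊕0⊕1⊕1⊕0 = 0
s8 (pos 8,9,10,11,12,13,14,15,24,25,26,27,28,29,30,31): 1⊕1⊕0⊕0⊕1⊕0⊕0⊕0⊕0⊕1⊕0⊕0⊕0⊕1⊕1⊕0 = 0
s16 (pos 16,17,18,19,20,21,22,23,24,25,26,27,28,29,30,31): 1⊕0⊕1⊕1⊕0⊕1⊕0⊕1⊕0⊕1⊕0⊕0⊕0⊕1⊕1⊕0 = 0
Syndrome s16…s1 = 00000 → no error.

00000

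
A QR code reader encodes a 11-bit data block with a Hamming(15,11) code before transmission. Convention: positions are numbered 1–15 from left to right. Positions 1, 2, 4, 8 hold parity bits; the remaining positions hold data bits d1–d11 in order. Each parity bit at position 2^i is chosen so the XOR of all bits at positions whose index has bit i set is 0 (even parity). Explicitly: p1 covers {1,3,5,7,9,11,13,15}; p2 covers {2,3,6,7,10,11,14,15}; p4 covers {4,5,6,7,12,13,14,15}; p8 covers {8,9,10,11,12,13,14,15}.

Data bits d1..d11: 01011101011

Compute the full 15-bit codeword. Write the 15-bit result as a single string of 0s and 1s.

Place data at non-parity positions: p1 p2 0 p4 1 0 1 p8 1 1 0 1 0 1 1
p1 (pos 1,3,5,7,9,11,13,15): XOR of data positions = 0⊕1⊕1⊕1⊕0⊕0⊕1 = 0
p2 (pos 2,3,6,7,10,11,14,15): XOR of data positions = 0⊕0⊕1⊕1⊕0⊕1⊕1 = 0
p4 (pos 4,5,6,7,12,13,14,15): XOR of data positions = 1⊕0⊕1⊕1⊕0⊕1⊕1 = 1
p8 (pos 8,9,10,11,12,13,14,15): XOR of data positions = 1⊕1⊕0⊕1⊕0⊕1⊕1 = 1
Codeword: 000110111101011

000110111101011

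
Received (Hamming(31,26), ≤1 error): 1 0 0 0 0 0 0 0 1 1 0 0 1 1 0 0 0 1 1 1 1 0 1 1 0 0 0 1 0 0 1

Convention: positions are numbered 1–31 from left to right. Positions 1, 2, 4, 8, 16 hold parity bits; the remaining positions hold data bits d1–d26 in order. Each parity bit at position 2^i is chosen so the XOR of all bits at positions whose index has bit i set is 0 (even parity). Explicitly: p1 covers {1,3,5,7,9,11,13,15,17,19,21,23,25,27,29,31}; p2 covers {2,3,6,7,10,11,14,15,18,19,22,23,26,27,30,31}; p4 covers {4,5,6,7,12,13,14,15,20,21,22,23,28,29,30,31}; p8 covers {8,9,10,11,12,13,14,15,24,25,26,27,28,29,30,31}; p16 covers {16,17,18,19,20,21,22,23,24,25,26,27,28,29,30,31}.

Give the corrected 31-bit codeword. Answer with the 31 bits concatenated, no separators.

1000000011000100011110110001001

s1 (pos 1,3,5,7,9,11,13,15,17,19,21,23,25,27,29,31): 1⊕0⊕0⊕0⊕1⊕0⊕1⊕0⊕0⊕1⊕1⊕1⊕0⊕0⊕0⊕1 = 1
s2 (pos 2,3,6,7,10,11,14,15,18,19,22,23,26,27,30,31): 0⊕0⊕0⊕0⊕1⊕0⊕1⊕0⊕1⊕1⊕0⊕1⊕0⊕0⊕0⊕1 = 0
s4 (pos 4,5,6,7,12,13,14,15,20,21,22,23,28,29,30,31): 0⊕0⊕0⊕0⊕0⊕1⊕1⊕0⊕1⊕1⊕0⊕1⊕1⊕0⊕0⊕1 = 1
s8 (pos 8,9,10,11,12,13,14,15,24,25,26,27,28,29,30,31): 0⊕1⊕1⊕0⊕0⊕1⊕1⊕0⊕1⊕0⊕0⊕0⊕1⊕0⊕0⊕1 = 1
s16 (pos 16,17,18,19,20,21,22,23,24,25,26,27,28,29,30,31): 0⊕0⊕1⊕1⊕1⊕1⊕0⊕1⊕1⊕0⊕0⊕0⊕1⊕0⊕0⊕1 = 0
Syndrome s16…s1 = 01101 → error at position 13.
Flip position 13: 1000000011001100011110110001001 → 1000000011000100011110110001001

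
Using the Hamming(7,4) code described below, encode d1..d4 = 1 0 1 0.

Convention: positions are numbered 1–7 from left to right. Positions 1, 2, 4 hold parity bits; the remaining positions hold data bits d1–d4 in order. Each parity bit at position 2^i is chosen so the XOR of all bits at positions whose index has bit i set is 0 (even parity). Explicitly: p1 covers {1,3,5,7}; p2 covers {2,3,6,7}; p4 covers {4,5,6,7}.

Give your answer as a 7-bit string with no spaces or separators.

1011010

Place data at non-parity positions: p1 p2 1 p4 0 1 0
p1 (pos 1,3,5,7): XOR of data positions = 1⊕0⊕0 = 1
p2 (pos 2,3,6,7): XOR of data positions = 1⊕1⊕0 = 0
p4 (pos 4,5,6,7): XOR of data positions = 0⊕1⊕0 = 1
Codeword: 1011010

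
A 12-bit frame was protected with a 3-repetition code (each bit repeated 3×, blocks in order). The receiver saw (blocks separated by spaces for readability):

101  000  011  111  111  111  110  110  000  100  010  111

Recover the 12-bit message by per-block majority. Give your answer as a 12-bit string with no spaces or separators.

101111110001

Block 1 (101): 2 ones → 1
Block 2 (000): 0 ones → 0
Block 3 (011): 2 ones → 1
Block 4 (111): 3 ones → 1
Block 5 (111): 3 ones → 1
Block 6 (111): 3 ones → 1
Block 7 (110): 2 ones → 1
Block 8 (110): 2 ones → 1
Block 9 (000): 0 ones → 0
Block 10 (100): 1 one → 0
Block 11 (010): 1 one → 0
Block 12 (111): 3 ones → 1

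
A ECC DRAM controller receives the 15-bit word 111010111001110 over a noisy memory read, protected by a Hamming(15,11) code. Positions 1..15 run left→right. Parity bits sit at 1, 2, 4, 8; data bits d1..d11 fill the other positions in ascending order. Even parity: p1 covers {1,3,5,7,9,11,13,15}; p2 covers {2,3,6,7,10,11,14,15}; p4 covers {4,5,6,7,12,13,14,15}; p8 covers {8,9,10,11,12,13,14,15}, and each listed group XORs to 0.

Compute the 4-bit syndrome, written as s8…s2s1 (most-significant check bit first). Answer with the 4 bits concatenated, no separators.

1100

s1 (pos 1,3,5,7,9,11,13,15): 1⊕1⊕1⊕1⊕1⊕0⊕1⊕0 = 0
s2 (pos 2,3,6,7,10,11,14,15): 1⊕1⊕0⊕1⊕0⊕0⊕1⊕0 = 0
s4 (pos 4,5,6,7,12,13,14,15): 0⊕1⊕0⊕1⊕1⊕1⊕1⊕0 = 1
s8 (pos 8,9,10,11,12,13,14,15): 1⊕1⊕0⊕0⊕1⊕1⊕1⊕0 = 1
Syndrome s8…s1 = 1100 → error at position 12.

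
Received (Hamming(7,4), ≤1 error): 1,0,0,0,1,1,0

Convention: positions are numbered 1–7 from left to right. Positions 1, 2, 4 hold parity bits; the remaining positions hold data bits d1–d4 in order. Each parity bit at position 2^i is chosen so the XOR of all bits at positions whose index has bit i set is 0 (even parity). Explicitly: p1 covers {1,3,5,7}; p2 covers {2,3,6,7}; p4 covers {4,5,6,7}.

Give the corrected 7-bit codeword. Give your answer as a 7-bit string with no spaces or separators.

s1 (pos 1,3,5,7): 1⊕0⊕1⊕0 = 0
s2 (pos 2,3,6,7): 0⊕0⊕1⊕0 = 1
s4 (pos 4,5,6,7): 0⊕1⊕1⊕0 = 0
Syndrome s4…s1 = 010 → error at position 2.
Flip position 2: 1000110 → 1100110

1100110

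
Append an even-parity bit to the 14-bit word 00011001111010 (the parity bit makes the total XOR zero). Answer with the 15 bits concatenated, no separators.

000110011110101

XOR of the 14 data bits: 0⊕0⊕0⊕1⊕1⊕0⊕0⊕1⊕1⊕1⊕1⊕0⊕1⊕0 = 1
Parity bit = 1 (so all 15 bits XOR to 0).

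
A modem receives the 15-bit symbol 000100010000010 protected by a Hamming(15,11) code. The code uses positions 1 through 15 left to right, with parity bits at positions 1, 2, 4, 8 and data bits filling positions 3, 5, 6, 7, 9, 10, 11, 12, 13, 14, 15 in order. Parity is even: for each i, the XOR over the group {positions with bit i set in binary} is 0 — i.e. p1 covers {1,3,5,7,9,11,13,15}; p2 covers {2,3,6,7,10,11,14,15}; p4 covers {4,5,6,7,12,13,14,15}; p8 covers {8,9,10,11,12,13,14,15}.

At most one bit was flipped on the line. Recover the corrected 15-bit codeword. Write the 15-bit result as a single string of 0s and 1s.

010100010000010

s1 (pos 1,3,5,7,9,11,13,15): 0⊕0⊕0⊕0⊕0⊕0⊕0⊕0 = 0
s2 (pos 2,3,6,7,10,11,14,15): 0⊕0⊕0⊕0⊕0⊕0⊕1⊕0 = 1
s4 (pos 4,5,6,7,12,13,14,15): 1⊕0⊕0⊕0⊕0⊕0⊕1⊕0 = 0
s8 (pos 8,9,10,11,12,13,14,15): 1⊕0⊕0⊕0⊕0⊕0⊕1⊕0 = 0
Syndrome s8…s1 = 0010 → error at position 2.
Flip position 2: 000100010000010 → 010100010000010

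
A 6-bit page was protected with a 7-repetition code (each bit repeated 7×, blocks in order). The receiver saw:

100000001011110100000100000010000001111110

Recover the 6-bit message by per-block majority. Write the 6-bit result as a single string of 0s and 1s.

010001

Block 1 (1000000): 1 one → 0
Block 2 (0101111): 5 ones → 1
Block 3 (0100000): 1 one → 0
Block 4 (1000000): 1 one → 0
Block 5 (1000000): 1 one → 0
Block 6 (1111110): 6 ones → 1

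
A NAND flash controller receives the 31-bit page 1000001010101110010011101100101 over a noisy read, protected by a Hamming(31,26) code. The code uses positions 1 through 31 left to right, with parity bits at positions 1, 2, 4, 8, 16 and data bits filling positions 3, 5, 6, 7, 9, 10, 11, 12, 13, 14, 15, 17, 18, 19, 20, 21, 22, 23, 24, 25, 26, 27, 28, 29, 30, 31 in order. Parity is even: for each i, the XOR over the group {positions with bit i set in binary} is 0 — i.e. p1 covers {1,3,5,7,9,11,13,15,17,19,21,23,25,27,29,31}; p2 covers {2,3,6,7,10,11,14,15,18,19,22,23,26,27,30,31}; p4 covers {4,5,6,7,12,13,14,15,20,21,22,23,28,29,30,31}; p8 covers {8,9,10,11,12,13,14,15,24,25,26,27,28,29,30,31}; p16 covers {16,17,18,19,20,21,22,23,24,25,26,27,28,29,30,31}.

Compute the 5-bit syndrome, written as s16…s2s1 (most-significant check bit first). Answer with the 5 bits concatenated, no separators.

s1 (pos 1,3,5,7,9,11,13,15,17,19,21,23,25,27,29,31): 1⊕0⊕0⊕1⊕1⊕1⊕1⊕1⊕0⊕0⊕1⊕1⊕1⊕0⊕1⊕1 = 1
s2 (pos 2,3,6,7,10,11,14,15,18,19,22,23,26,27,30,31): 0⊕0⊕0⊕1⊕0⊕1⊕1⊕1⊕1⊕0⊕1⊕1⊕1⊕0⊕0⊕1 = 1
s4 (pos 4,5,6,7,12,13,14,15,20,21,22,23,28,29,30,31): 0⊕0⊕0⊕1⊕0⊕1⊕1⊕1⊕0⊕1⊕1⊕1⊕0⊕1⊕0⊕1 = 1
s8 (pos 8,9,10,11,12,13,14,15,24,25,26,27,28,29,30,31): 0⊕1⊕0⊕1⊕0⊕1⊕1⊕1⊕0⊕1⊕1⊕0⊕0⊕1⊕0⊕1 = 1
s16 (pos 16,17,18,19,20,21,22,23,24,25,26,27,28,29,30,31): 0⊕0⊕1⊕0⊕0⊕1⊕1⊕1⊕0⊕1⊕1⊕0⊕0⊕1⊕0⊕1 = 0
Syndrome s16…s1 = 01111 → error at position 15.

01111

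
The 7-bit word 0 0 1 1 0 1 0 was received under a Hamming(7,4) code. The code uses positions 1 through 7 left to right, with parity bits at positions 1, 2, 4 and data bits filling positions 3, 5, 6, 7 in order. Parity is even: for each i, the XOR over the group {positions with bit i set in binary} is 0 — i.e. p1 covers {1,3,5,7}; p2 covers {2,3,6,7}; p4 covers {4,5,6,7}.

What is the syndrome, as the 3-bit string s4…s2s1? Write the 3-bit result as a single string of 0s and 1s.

s1 (pos 1,3,5,7): 0⊕1⊕0⊕0 = 1
s2 (pos 2,3,6,7): 0⊕1⊕1⊕0 = 0
s4 (pos 4,5,6,7): 1⊕0⊕1⊕0 = 0
Syndrome s4…s1 = 001 → error at position 1.

001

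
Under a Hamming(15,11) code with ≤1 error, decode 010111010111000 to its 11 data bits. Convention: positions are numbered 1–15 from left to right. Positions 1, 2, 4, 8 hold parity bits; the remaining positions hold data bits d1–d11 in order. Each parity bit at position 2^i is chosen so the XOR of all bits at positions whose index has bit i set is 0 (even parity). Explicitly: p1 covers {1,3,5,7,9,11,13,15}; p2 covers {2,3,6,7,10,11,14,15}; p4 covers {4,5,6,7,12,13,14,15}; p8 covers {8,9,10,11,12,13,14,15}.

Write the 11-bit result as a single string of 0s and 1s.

01100111000

s1 (pos 1,3,5,7,9,11,13,15): 0⊕0⊕1⊕0⊕0⊕1⊕0⊕0 = 0
s2 (pos 2,3,6,7,10,11,14,15): 1⊕0⊕1⊕0⊕1⊕1⊕0⊕0 = 0
s4 (pos 4,5,6,7,12,13,14,15): 1⊕1⊕1⊕0⊕1⊕0⊕0⊕0 = 0
s8 (pos 8,9,10,11,12,13,14,15): 1⊕0⊕1⊕1⊕1⊕0⊕0⊕0 = 0
Syndrome s8…s1 = 0000 → no error.
Read data bits from positions 3,5,6,7,9,10,11,12,13,14,15: 01100111000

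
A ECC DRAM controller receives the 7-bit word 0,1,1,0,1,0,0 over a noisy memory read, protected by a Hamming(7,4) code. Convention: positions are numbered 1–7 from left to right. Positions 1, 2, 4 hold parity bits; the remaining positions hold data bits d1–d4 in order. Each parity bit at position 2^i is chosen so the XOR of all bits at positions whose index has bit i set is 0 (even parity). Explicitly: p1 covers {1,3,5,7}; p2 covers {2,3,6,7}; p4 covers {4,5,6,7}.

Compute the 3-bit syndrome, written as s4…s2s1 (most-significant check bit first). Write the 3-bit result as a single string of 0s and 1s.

s1 (pos 1,3,5,7): 0⊕1⊕1⊕0 = 0
s2 (pos 2,3,6,7): 1⊕1⊕0⊕0 = 0
s4 (pos 4,5,6,7): 0⊕1⊕0⊕0 = 1
Syndrome s4…s1 = 100 → error at position 4.

100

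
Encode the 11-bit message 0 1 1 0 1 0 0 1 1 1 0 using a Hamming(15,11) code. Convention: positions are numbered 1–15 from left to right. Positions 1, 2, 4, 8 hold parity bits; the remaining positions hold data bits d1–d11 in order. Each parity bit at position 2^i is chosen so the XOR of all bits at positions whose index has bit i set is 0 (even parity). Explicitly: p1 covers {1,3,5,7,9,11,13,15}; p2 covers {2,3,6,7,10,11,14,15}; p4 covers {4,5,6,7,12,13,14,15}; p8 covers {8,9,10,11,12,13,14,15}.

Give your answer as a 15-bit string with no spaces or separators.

Place data at non-parity positions: p1 p2 0 p4 1 1 0 p8 1 0 0 1 1 1 0
p1 (pos 1,3,5,7,9,11,13,15): XOR of data positions = 0⊕1⊕0⊕1⊕0⊕1⊕0 = 1
p2 (pos 2,3,6,7,10,11,14,15): XOR of data positions = 0⊕1⊕0⊕0⊕0⊕1⊕0 = 0
p4 (pos 4,5,6,7,12,13,14,15): XOR of data positions = 1⊕1⊕0⊕1⊕1⊕1⊕0 = 1
p8 (pos 8,9,10,11,12,13,14,15): XOR of data positions = 1⊕0⊕0⊕1⊕1⊕1⊕0 = 0
Codeword: 100111001001110

100111001001110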